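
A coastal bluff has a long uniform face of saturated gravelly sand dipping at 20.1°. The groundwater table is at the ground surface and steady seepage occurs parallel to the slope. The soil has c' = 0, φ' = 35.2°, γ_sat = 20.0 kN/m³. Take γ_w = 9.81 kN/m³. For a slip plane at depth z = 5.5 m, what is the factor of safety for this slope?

With seepage parallel to the slope and the water table at the surface, the effective normal stress on the slip plane uses the buoyant unit weight γ' = γ_sat − γ_w while the driving shear stress uses γ_sat:
FS = [c' + γ' z cos²β tanφ'] / [γ_sat z sinβ cosβ]
(For c' = 0 this reduces to FS = (γ'/γ_sat)·tanφ'/tanβ.)
γ' = 20.0 − 9.81 = 10.19 kN/m³
Numerator = 0.0 + 10.19·5.5·cos²20.1°·tan35.2° = 0.0 + 10.19·5.5·0.8819·0.7054 = 34.866 kPa
Denominator = 20.0·5.5·sin20.1°·cos20.1° = 20.0·5.5·0.3437·0.9391 = 35.500 kPa
FS = 34.866 / 35.500 = 0.982

FS = 0.98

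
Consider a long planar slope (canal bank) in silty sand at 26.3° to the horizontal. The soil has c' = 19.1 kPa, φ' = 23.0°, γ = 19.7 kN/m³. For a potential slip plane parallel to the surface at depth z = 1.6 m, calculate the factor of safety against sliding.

For an infinite slope with a slip plane parallel to the surface (no pore pressure): FS = [c' + γz cos²β tanφ'] / [γz sinβ cosβ].
γz = 19.7·1.6 = 31.52 kN/m²
Numerator = 19.1 + 31.52·cos²26.3°·tan23.0° = 19.1 + 31.52·0.8037·0.4245 = 29.853 kPa
Denominator = 31.52·sin26.3°·cos26.3° = 31.52·0.4431·0.8965 = 12.520 kPa
FS = 29.853 / 12.520 = 2.384

FS = 2.38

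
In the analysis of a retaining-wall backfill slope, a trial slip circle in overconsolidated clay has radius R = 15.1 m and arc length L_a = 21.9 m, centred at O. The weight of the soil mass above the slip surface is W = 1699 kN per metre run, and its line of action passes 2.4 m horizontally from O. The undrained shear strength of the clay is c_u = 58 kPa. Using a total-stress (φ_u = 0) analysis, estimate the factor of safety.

FS = 4.70

Taking moments about the centre O, the resisting moment is provided by the undrained shear strength acting along the arc:
M_R = c_u·L_a·R = 58·21.90·15.1 = 19180.0 kN·m/m
M_D = W·d = 1699·2.4 = 4077.6 kN·m/m
FS = M_R / M_D = 19180.0 / 4077.6 = 4.704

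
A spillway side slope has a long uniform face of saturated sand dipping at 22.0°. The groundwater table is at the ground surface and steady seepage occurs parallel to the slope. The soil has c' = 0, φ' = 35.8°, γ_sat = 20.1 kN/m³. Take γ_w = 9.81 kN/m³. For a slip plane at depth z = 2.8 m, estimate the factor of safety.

FS = 0.91

With seepage parallel to the slope and the water table at the surface, the effective normal stress on the slip plane uses the buoyant unit weight γ' = γ_sat − γ_w while the driving shear stress uses γ_sat:
FS = [c' + γ' z cos²β tanφ'] / [γ_sat z sinβ cosβ]
(For c' = 0 this reduces to FS = (γ'/γ_sat)·tanφ'/tanβ.)
γ' = 20.1 − 9.81 = 10.29 kN/m³
Numerator = 0.0 + 10.29·2.8·cos²22.0°·tan35.8° = 0.0 + 10.29·2.8·0.8597·0.7212 = 17.864 kPa
Denominator = 20.1·2.8·sin22.0°·cos22.0° = 20.1·2.8·0.3746·0.9272 = 19.548 kPa
FS = 17.864 / 19.548 = 0.914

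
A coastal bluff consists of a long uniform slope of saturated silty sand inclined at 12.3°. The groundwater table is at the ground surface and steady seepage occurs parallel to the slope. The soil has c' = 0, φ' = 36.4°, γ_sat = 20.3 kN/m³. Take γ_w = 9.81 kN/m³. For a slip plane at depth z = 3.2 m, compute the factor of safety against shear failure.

With seepage parallel to the slope and the water table at the surface, the effective normal stress on the slip plane uses the buoyant unit weight γ' = γ_sat − γ_w while the driving shear stress uses γ_sat:
FS = [c' + γ' z cos²β tanφ'] / [γ_sat z sinβ cosβ]
(For c' = 0 this reduces to FS = (γ'/γ_sat)·tanφ'/tanβ.)
γ' = 20.3 − 9.81 = 10.49 kN/m³
Numerator = 0.0 + 10.49·3.2·cos²12.3°·tan36.4° = 0.0 + 10.49·3.2·0.9546·0.7373 = 23.625 kPa
Denominator = 20.3·3.2·sin12.3°·cos12.3° = 20.3·3.2·0.2130·0.9770 = 13.521 kPa
FS = 23.625 / 13.521 = 1.747

FS = 1.75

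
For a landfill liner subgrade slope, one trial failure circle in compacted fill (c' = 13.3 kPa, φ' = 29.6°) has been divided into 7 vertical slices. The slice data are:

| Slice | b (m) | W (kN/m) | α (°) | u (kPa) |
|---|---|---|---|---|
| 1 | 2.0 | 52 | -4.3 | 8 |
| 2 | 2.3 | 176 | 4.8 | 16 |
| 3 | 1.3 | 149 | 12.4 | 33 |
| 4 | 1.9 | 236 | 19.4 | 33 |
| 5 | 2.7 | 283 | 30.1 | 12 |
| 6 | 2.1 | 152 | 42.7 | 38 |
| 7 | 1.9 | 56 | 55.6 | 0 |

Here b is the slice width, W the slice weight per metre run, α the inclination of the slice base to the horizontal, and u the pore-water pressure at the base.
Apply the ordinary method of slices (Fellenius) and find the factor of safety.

FS = 1.48

Ordinary method of slices: FS = Σ[c'·Δl_i + (W_i cosα_i − u_i·Δl_i)·tanφ'] / Σ W_i sinα_i, with Δl_i = b_i / cosα_i.
Slice 1: Δl = 2.0/cos(-4.3°) = 2.006 m; N'_1 = 52·cos(-4.3°) − 8·2.006 = 35.8; c'Δl = 26.68; W sinα = -3.9
Slice 2: Δl = 2.3/cos4.8° = 2.308 m; N'_2 = 176·cos4.8° − 16·2.308 = 138.5; c'Δl = 30.70; W sinα = 14.7
Slice 3: Δl = 1.3/cos12.4° = 1.331 m; N'_3 = 149·cos12.4° − 33·1.331 = 101.6; c'Δl = 17.70; W sinα = 32.0
Slice 4: Δl = 1.9/cos19.4° = 2.014 m; N'_4 = 236·cos19.4° − 33·2.014 = 156.1; c'Δl = 26.79; W sinα = 78.4
Slice 5: Δl = 2.7/cos30.1° = 3.121 m; N'_5 = 283·cos30.1° − 12·3.121 = 207.4; c'Δl = 41.51; W sinα = 141.9
Slice 6: Δl = 2.1/cos42.7° = 2.857 m; N'_6 = 152·cos42.7° − 38·2.857 = 3.1; c'Δl = 38.00; W sinα = 103.1
Slice 7: Δl = 1.9/cos55.6° = 3.363 m; N'_7 = 56·cos55.6° − 0·3.363 = 31.6; c'Δl = 44.73; W sinα = 46.2
Σc'Δl = 226.1 kN/m; ΣN' = 674.1 kN/m; ΣW sinα = 412.4 kN/m
Resisting = 226.1 + 674.1·tan29.6° = 226.1 + 383.0 = 609.1 kN/m
FS = 609.1 / 412.4 = 1.477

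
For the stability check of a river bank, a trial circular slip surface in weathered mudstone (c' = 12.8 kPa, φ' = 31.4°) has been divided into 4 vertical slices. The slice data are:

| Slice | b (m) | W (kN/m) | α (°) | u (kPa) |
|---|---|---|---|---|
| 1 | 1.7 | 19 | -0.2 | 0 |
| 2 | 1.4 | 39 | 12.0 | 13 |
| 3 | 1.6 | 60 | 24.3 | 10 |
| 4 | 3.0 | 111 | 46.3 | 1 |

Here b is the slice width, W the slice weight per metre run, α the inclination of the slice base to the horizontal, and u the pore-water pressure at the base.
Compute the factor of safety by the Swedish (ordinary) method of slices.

FS = 1.85

Ordinary method of slices: FS = Σ[c'·Δl_i + (W_i cosα_i − u_i·Δl_i)·tanφ'] / Σ W_i sinα_i, with Δl_i = b_i / cosα_i.
Slice 1: Δl = 1.7/cos(-0.2°) = 1.700 m; N'_1 = 19·cos(-0.2°) − 0·1.700 = 19.0; c'Δl = 21.76; W sinα = -0.1
Slice 2: Δl = 1.4/cos12.0° = 1.431 m; N'_2 = 39·cos12.0° − 13·1.431 = 19.5; c'Δl = 18.32; W sinα = 8.1
Slice 3: Δl = 1.6/cos24.3° = 1.756 m; N'_3 = 60·cos24.3° − 10·1.756 = 37.1; c'Δl = 22.47; W sinα = 24.7
Slice 4: Δl = 3.0/cos46.3° = 4.342 m; N'_4 = 111·cos46.3° − 1·4.342 = 72.3; c'Δl = 55.58; W sinα = 80.2
Σc'Δl = 118.1 kN/m; ΣN' = 148.0 kN/m; ΣW sinα = 113.0 kN/m
Resisting = 118.1 + 148.0·tan31.4° = 118.1 + 90.3 = 208.5 kN/m
FS = 208.5 / 113.0 = 1.845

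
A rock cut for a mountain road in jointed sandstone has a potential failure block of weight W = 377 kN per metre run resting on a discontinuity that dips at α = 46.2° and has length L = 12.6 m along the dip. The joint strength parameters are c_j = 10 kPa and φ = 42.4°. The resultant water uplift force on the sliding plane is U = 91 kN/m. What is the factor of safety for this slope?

Resolving the block weight along and normal to the plane and applying the Mohr–Coulomb strength on the joint:
N' = W cosα − U = 377·cos46.2° − 91 = 169.9 kN/m
Driving force T = W sinα = 377·sin46.2° = 272.1 kN/m
Resisting force R = c_j·L + N'·tanφ = 10·12.6 + 169.9·tan42.4° = 126.0 + 155.2 = 281.2 kN/m
FS = R / T = 281.2 / 272.1 = 1.033

FS = 1.03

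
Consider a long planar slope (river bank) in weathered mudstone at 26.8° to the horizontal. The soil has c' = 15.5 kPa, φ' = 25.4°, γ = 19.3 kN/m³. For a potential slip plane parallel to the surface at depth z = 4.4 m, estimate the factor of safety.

FS = 1.39

For an infinite slope with a slip plane parallel to the surface (no pore pressure): FS = [c' + γz cos²β tanφ'] / [γz sinβ cosβ].
γz = 19.3·4.4 = 84.92 kN/m²
Numerator = 15.5 + 84.92·cos²26.8°·tan25.4° = 15.5 + 84.92·0.7967·0.4748 = 47.626 kPa
Denominator = 84.92·sin26.8°·cos26.8° = 84.92·0.4509·0.8926 = 34.176 kPa
FS = 47.626 / 34.176 = 1.394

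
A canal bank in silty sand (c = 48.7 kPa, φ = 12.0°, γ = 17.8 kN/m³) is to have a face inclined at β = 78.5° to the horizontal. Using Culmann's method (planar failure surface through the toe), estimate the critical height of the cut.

Culmann's analysis gives the critical failure plane at α_cr = (β + φ)/2 = (78.5 + 12.0)/2 = 45.2°, and the critical height
H_c = (4c/γ) · sinβ cosφ / [1 − cos(β − φ)]
    = (4·48.7/17.8) · sin78.5°·cos12.0° / [1 − cos(66.5°)]
    = 10.944 · 0.9799·0.9781 / [1 − 0.3987]
    = 10.944 · 0.9585 / 0.6013
    = 17.45 m

H_c = 17.45 m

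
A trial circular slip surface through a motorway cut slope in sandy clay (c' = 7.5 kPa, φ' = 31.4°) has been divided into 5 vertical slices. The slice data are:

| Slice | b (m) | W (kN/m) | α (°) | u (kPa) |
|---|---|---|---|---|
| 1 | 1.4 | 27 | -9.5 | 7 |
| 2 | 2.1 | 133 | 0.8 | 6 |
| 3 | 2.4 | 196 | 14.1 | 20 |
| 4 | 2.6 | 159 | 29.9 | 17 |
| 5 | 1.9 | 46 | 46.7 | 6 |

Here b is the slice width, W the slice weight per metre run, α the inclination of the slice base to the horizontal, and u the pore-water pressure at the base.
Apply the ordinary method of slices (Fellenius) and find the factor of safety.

Ordinary method of slices: FS = Σ[c'·Δl_i + (W_i cosα_i − u_i·Δl_i)·tanφ'] / Σ W_i sinα_i, with Δl_i = b_i / cosα_i.
Slice 1: Δl = 1.4/cos(-9.5°) = 1.419 m; N'_1 = 27·cos(-9.5°) − 7·1.419 = 16.7; c'Δl = 10.65; W sinα = -4.5
Slice 2: Δl = 2.1/cos0.8° = 2.100 m; N'_2 = 133·cos0.8° − 6·2.100 = 120.4; c'Δl = 15.75; W sinα = 1.9
Slice 3: Δl = 2.4/cos14.1° = 2.475 m; N'_3 = 196·cos14.1° − 20·2.475 = 140.6; c'Δl = 18.56; W sinα = 47.7
Slice 4: Δl = 2.6/cos29.9° = 2.999 m; N'_4 = 159·cos29.9° − 17·2.999 = 86.9; c'Δl = 22.49; W sinα = 79.3
Slice 5: Δl = 1.9/cos46.7° = 2.770 m; N'_5 = 46·cos46.7° − 6·2.770 = 14.9; c'Δl = 20.78; W sinα = 33.5
Σc'Δl = 88.2 kN/m; ΣN' = 379.5 kN/m; ΣW sinα = 157.9 kN/m
Resisting = 88.2 + 379.5·tan31.4° = 88.2 + 231.6 = 319.9 kN/m
FS = 319.9 / 157.9 = 2.026

FS = 2.03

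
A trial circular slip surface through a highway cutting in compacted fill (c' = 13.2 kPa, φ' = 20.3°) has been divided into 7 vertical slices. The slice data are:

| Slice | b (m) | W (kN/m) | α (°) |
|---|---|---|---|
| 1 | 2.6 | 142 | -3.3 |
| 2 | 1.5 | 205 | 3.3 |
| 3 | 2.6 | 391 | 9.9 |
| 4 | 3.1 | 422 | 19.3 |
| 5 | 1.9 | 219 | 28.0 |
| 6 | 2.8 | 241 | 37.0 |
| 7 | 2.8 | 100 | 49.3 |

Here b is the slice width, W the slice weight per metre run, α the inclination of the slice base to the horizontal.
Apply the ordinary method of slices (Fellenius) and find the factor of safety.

FS = 1.59

Ordinary method of slices: FS = Σ[c'·Δl_i + (W_i cosα_i)·tanφ'] / Σ W_i sinα_i, with Δl_i = b_i / cosα_i.
Slice 1: Δl = 2.6/cos(-3.3°) = 2.604 m; N'_1 = 142·cos(-3.3°) = 141.8; c'Δl = 34.38; W sinα = -8.2
Slice 2: Δl = 1.5/cos3.3° = 1.502 m; N'_2 = 205·cos3.3° = 204.7; c'Δl = 19.83; W sinα = 11.8
Slice 3: Δl = 2.6/cos9.9° = 2.639 m; N'_3 = 391·cos9.9° = 385.2; c'Δl = 34.84; W sinα = 67.2
Slice 4: Δl = 3.1/cos19.3° = 3.285 m; N'_4 = 422·cos19.3° = 398.3; c'Δl = 43.36; W sinα = 139.5
Slice 5: Δl = 1.9/cos28.0° = 2.152 m; N'_5 = 219·cos28.0° = 193.4; c'Δl = 28.40; W sinα = 102.8
Slice 6: Δl = 2.8/cos37.0° = 3.506 m; N'_6 = 241·cos37.0° = 192.5; c'Δl = 46.28; W sinα = 145.0
Slice 7: Δl = 2.8/cos49.3° = 4.294 m; N'_7 = 100·cos49.3° = 65.2; c'Δl = 56.68; W sinα = 75.8
Σc'Δl = 263.8 kN/m; ΣN' = 1580.9 kN/m; ΣW sinα = 534.0 kN/m
Resisting = 263.8 + 1580.9·tan20.3° = 263.8 + 584.8 = 848.6 kN/m
FS = 848.6 / 534.0 = 1.589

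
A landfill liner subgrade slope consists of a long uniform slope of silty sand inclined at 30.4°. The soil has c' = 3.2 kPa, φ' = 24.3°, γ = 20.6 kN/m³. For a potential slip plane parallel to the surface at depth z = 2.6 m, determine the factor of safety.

FS = 0.91

For an infinite slope with a slip plane parallel to the surface (no pore pressure): FS = [c' + γz cos²β tanφ'] / [γz sinβ cosβ].
γz = 20.6·2.6 = 53.56 kN/m²
Numerator = 3.2 + 53.56·cos²30.4°·tan24.3° = 3.2 + 53.56·0.7439·0.4515 = 21.191 kPa
Denominator = 53.56·sin30.4°·cos30.4° = 53.56·0.5060·0.8625 = 23.377 kPa
FS = 21.191 / 23.377 = 0.906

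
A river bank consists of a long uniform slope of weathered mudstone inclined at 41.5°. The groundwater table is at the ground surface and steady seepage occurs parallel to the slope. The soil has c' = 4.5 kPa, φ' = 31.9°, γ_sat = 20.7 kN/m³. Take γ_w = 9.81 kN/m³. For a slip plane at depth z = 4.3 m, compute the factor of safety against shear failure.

FS = 0.47

With seepage parallel to the slope and the water table at the surface, the effective normal stress on the slip plane uses the buoyant unit weight γ' = γ_sat − γ_w while the driving shear stress uses γ_sat:
FS = [c' + γ' z cos²β tanφ'] / [γ_sat z sinβ cosβ]
γ' = 20.7 − 9.81 = 10.89 kN/m³
Numerator = 4.5 + 10.89·4.3·cos²41.5°·tan31.9° = 4.5 + 10.89·4.3·0.5609·0.6224 = 20.850 kPa
Denominator = 20.7·4.3·sin41.5°·cos41.5° = 20.7·4.3·0.6626·0.7490 = 44.173 kPa
FS = 20.850 / 44.173 = 0.472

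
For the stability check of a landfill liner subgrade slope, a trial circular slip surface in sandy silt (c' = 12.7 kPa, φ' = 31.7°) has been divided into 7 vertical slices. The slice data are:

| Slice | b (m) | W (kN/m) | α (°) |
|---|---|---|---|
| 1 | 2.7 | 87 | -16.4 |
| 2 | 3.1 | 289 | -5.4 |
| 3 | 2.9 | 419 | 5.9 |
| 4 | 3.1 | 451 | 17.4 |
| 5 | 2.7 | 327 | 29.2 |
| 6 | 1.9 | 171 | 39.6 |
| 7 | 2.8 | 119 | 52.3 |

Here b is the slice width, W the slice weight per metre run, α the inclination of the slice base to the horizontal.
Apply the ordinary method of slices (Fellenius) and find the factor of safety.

FS = 2.74

Ordinary method of slices: FS = Σ[c'·Δl_i + (W_i cosα_i)·tanφ'] / Σ W_i sinα_i, with Δl_i = b_i / cosα_i.
Slice 1: Δl = 2.7/cos(-16.4°) = 2.815 m; N'_1 = 87·cos(-16.4°) = 83.5; c'Δl = 35.74; W sinα = -24.6
Slice 2: Δl = 3.1/cos(-5.4°) = 3.114 m; N'_2 = 289·cos(-5.4°) = 287.7; c'Δl = 39.55; W sinα = -27.2
Slice 3: Δl = 2.9/cos5.9° = 2.915 m; N'_3 = 419·cos5.9° = 416.8; c'Δl = 37.03; W sinα = 43.1
Slice 4: Δl = 3.1/cos17.4° = 3.249 m; N'_4 = 451·cos17.4° = 430.4; c'Δl = 41.26; W sinα = 134.9
Slice 5: Δl = 2.7/cos29.2° = 3.093 m; N'_5 = 327·cos29.2° = 285.4; c'Δl = 39.28; W sinα = 159.5
Slice 6: Δl = 1.9/cos39.6° = 2.466 m; N'_6 = 171·cos39.6° = 131.8; c'Δl = 31.32; W sinα = 109.0
Slice 7: Δl = 2.8/cos52.3° = 4.579 m; N'_7 = 119·cos52.3° = 72.8; c'Δl = 58.15; W sinα = 94.2
Σc'Δl = 282.3 kN/m; ΣN' = 1708.3 kN/m; ΣW sinα = 488.9 kN/m
Resisting = 282.3 + 1708.3·tan31.7° = 282.3 + 1055.1 = 1337.4 kN/m
FS = 1337.4 / 488.9 = 2.736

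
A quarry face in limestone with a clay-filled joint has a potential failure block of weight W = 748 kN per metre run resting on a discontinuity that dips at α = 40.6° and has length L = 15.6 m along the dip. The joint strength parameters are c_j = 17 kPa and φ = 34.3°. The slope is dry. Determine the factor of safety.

FS = 1.34

Resolving the block weight along and normal to the plane and applying the Mohr–Coulomb strength on the joint:
N' = W cosα = 748·cos40.6° = 567.9 kN/m
Driving force T = W sinα = 748·sin40.6° = 486.8 kN/m
Resisting force R = c_j·L + N'·tanφ = 17·15.6 + 567.9·tan34.3° = 265.2 + 387.4 = 652.6 kN/m
FS = R / T = 652.6 / 486.8 = 1.341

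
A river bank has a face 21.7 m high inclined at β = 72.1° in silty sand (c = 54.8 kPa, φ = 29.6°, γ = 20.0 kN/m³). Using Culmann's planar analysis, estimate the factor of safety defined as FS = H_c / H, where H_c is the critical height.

H_c = (4c/γ) · sinβ cosφ / [1 − cos(β − φ)]
    = (4·54.8/20.0) · sin72.1°·cos29.6° / [1 − cos42.5°]
    = 10.960 · 0.8274 / 0.2627 = 34.52 m
FS = H_c / H = 34.52 / 21.7 = 1.591

FS = 1.59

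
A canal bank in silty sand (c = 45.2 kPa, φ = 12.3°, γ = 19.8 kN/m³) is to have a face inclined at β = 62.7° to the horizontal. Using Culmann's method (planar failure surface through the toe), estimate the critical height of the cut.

H_c = 21.87 m

Culmann's analysis gives the critical failure plane at α_cr = (β + φ)/2 = (62.7 + 12.3)/2 = 37.5°, and the critical height
H_c = (4c/γ) · sinβ cosφ / [1 − cos(β − φ)]
    = (4·45.2/19.8) · sin62.7°·cos12.3° / [1 − cos(50.4°)]
    = 9.131 · 0.8886·0.9770 / [1 − 0.6374]
    = 9.131 · 0.8682 / 0.3626
    = 21.87 m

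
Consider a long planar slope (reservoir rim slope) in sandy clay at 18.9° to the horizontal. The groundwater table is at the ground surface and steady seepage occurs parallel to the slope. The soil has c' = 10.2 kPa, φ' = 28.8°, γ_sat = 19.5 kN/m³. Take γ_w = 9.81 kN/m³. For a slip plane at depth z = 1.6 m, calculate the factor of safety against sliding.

With seepage parallel to the slope and the water table at the surface, the effective normal stress on the slip plane uses the buoyant unit weight γ' = γ_sat − γ_w while the driving shear stress uses γ_sat:
FS = [c' + γ' z cos²β tanφ'] / [γ_sat z sinβ cosβ]
γ' = 19.5 − 9.81 = 9.69 kN/m³
Numerator = 10.2 + 9.69·1.6·cos²18.9°·tan28.8° = 10.2 + 9.69·1.6·0.8951·0.5498 = 17.829 kPa
Denominator = 19.5·1.6·sin18.9°·cos18.9° = 19.5·1.6·0.3239·0.9461 = 9.561 kPa
FS = 17.829 / 9.561 = 1.865

FS = 1.86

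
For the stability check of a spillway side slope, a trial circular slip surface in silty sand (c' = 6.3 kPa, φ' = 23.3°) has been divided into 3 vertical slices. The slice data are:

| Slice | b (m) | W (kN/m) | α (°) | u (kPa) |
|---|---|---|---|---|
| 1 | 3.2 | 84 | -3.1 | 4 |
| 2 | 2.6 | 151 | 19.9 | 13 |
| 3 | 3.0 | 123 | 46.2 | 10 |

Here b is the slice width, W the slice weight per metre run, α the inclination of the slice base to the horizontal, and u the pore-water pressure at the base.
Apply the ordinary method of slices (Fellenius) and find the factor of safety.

Ordinary method of slices: FS = Σ[c'·Δl_i + (W_i cosα_i − u_i·Δl_i)·tanφ'] / Σ W_i sinα_i, with Δl_i = b_i / cosα_i.
Slice 1: Δl = 3.2/cos(-3.1°) = 3.205 m; N'_1 = 84·cos(-3.1°) − 4·3.205 = 71.1; c'Δl = 20.19; W sinα = -4.5
Slice 2: Δl = 2.6/cos19.9° = 2.765 m; N'_2 = 151·cos19.9° − 13·2.765 = 106.0; c'Δl = 17.42; W sinα = 51.4
Slice 3: Δl = 3.0/cos46.2° = 4.334 m; N'_3 = 123·cos46.2° − 10·4.334 = 41.8; c'Δl = 27.31; W sinα = 88.8
Σc'Δl = 64.9 kN/m; ΣN' = 218.9 kN/m; ΣW sinα = 135.6 kN/m
Resisting = 64.9 + 218.9·tan23.3° = 64.9 + 94.3 = 159.2 kN/m
FS = 159.2 / 135.6 = 1.174

FS = 1.17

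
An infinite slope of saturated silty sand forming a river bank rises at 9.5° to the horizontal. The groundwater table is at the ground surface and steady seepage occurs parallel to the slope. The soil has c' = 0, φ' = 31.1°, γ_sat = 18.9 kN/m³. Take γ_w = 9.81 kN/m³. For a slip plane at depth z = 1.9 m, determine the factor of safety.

FS = 1.73

With seepage parallel to the slope and the water table at the surface, the effective normal stress on the slip plane uses the buoyant unit weight γ' = γ_sat − γ_w while the driving shear stress uses γ_sat:
FS = [c' + γ' z cos²β tanφ'] / [γ_sat z sinβ cosβ]
(For c' = 0 this reduces to FS = (γ'/γ_sat)·tanφ'/tanβ.)
γ' = 18.9 − 9.81 = 9.09 kN/m³
Numerator = 0.0 + 9.09·1.9·cos²9.5°·tan31.1° = 0.0 + 9.09·1.9·0.9728·0.6032 = 10.135 kPa
Denominator = 18.9·1.9·sin9.5°·cos9.5° = 18.9·1.9·0.1650·0.9863 = 5.846 kPa
FS = 10.135 / 5.846 = 1.734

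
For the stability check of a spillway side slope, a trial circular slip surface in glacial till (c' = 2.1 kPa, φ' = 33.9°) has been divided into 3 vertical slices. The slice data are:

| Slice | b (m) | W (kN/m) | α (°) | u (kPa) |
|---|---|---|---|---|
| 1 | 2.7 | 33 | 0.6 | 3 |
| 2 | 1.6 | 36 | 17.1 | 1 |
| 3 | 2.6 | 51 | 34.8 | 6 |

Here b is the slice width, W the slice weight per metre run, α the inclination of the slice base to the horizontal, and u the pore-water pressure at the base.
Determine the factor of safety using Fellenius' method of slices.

FS = 1.75

Ordinary method of slices: FS = Σ[c'·Δl_i + (W_i cosα_i − u_i·Δl_i)·tanφ'] / Σ W_i sinα_i, with Δl_i = b_i / cosα_i.
Slice 1: Δl = 2.7/cos0.6° = 2.700 m; N'_1 = 33·cos0.6° − 3·2.700 = 24.9; c'Δl = 5.67; W sinα = 0.3
Slice 2: Δl = 1.6/cos17.1° = 1.674 m; N'_2 = 36·cos17.1° − 1·1.674 = 32.7; c'Δl = 3.52; W sinα = 10.6
Slice 3: Δl = 2.6/cos34.8° = 3.166 m; N'_3 = 51·cos34.8° − 6·3.166 = 22.9; c'Δl = 6.65; W sinα = 29.1
Σc'Δl = 15.8 kN/m; ΣN' = 80.5 kN/m; ΣW sinα = 40.0 kN/m
Resisting = 15.8 + 80.5·tan33.9° = 15.8 + 54.1 = 69.9 kN/m
FS = 69.9 / 40.0 = 1.747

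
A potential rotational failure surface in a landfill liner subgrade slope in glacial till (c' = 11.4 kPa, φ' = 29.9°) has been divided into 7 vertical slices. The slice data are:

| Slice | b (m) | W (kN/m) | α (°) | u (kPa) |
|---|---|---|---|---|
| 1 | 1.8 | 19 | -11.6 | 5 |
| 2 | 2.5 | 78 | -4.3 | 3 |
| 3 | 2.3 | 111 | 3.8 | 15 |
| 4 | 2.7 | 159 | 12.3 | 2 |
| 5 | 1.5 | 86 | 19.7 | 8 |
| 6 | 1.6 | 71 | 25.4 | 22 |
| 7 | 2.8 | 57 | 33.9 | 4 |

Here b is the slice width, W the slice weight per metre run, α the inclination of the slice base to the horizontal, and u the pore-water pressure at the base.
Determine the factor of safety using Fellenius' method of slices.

Ordinary method of slices: FS = Σ[c'·Δl_i + (W_i cosα_i − u_i·Δl_i)·tanφ'] / Σ W_i sinα_i, with Δl_i = b_i / cosα_i.
Slice 1: Δl = 1.8/cos(-11.6°) = 1.838 m; N'_1 = 19·cos(-11.6°) − 5·1.838 = 9.4; c'Δl = 20.95; W sinα = -3.8
Slice 2: Δl = 2.5/cos(-4.3°) = 2.507 m; N'_2 = 78·cos(-4.3°) − 3·2.507 = 70.3; c'Δl = 28.58; W sinα = -5.8
Slice 3: Δl = 2.3/cos3.8° = 2.305 m; N'_3 = 111·cos3.8° − 15·2.305 = 76.2; c'Δl = 26.28; W sinα = 7.4
Slice 4: Δl = 2.7/cos12.3° = 2.763 m; N'_4 = 159·cos12.3° − 2·2.763 = 149.8; c'Δl = 31.50; W sinα = 33.9
Slice 5: Δl = 1.5/cos19.7° = 1.593 m; N'_5 = 86·cos19.7° − 8·1.593 = 68.2; c'Δl = 18.16; W sinα = 29.0
Slice 6: Δl = 1.6/cos25.4° = 1.771 m; N'_6 = 71·cos25.4° − 22·1.771 = 25.2; c'Δl = 20.19; W sinα = 30.5
Slice 7: Δl = 2.8/cos33.9° = 3.373 m; N'_7 = 57·cos33.9° − 4·3.373 = 33.8; c'Δl = 38.46; W sinα = 31.8
Σc'Δl = 184.1 kN/m; ΣN' = 432.9 kN/m; ΣW sinα = 122.8 kN/m
Resisting = 184.1 + 432.9·tan29.9° = 184.1 + 248.9 = 433.0 kN/m
FS = 433.0 / 122.8 = 3.527

FS = 3.53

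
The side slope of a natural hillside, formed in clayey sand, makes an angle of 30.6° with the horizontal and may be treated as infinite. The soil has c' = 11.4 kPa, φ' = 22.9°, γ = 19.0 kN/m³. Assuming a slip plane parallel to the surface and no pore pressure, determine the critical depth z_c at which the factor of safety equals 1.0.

z_c = 4.79 m

Setting FS = 1.00 in FS = [c' + γz cos²β tanφ'] / [γz sinβ cosβ] and solving for z:
z = c' / [γ cosβ (FS·sinβ − cosβ·tanφ')]
  = 11.4 / [19.0·cos30.6°·(1.00·sin30.6° − cos30.6°·tan22.9°)]
  = 11.4 / [19.0·0.8607·(1.00·0.5090 − 0.8607·0.4224)]
  = 11.4 / 2.3787 = 4.793 m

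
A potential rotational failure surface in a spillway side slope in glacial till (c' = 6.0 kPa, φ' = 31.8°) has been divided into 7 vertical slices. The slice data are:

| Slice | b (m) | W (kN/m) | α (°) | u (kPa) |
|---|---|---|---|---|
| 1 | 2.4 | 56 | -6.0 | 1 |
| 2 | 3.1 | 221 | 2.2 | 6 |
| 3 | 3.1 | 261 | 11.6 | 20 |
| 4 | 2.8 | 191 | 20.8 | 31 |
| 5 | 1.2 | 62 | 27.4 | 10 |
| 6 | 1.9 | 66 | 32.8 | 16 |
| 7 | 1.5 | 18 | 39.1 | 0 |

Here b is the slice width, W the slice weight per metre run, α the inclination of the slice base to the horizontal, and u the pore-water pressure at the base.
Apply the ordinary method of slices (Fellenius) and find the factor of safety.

Ordinary method of slices: FS = Σ[c'·Δl_i + (W_i cosα_i − u_i·Δl_i)·tanφ'] / Σ W_i sinα_i, with Δl_i = b_i / cosα_i.
Slice 1: Δl = 2.4/cos(-6.0°) = 2.413 m; N'_1 = 56·cos(-6.0°) − 1·2.413 = 53.3; c'Δl = 14.48; W sinα = -5.9
Slice 2: Δl = 3.1/cos2.2° = 3.102 m; N'_2 = 221·cos2.2° − 6·3.102 = 202.2; c'Δl = 18.61; W sinα = 8.5
Slice 3: Δl = 3.1/cos11.6° = 3.165 m; N'_3 = 261·cos11.6° − 20·3.165 = 192.4; c'Δl = 18.99; W sinα = 52.5
Slice 4: Δl = 2.8/cos20.8° = 2.995 m; N'_4 = 191·cos20.8° − 31·2.995 = 85.7; c'Δl = 17.97; W sinα = 67.8
Slice 5: Δl = 1.2/cos27.4° = 1.352 m; N'_5 = 62·cos27.4° − 10·1.352 = 41.5; c'Δl = 8.11; W sinα = 28.5
Slice 6: Δl = 1.9/cos32.8° = 2.260 m; N'_6 = 66·cos32.8° − 16·2.260 = 19.3; c'Δl = 13.56; W sinα = 35.8
Slice 7: Δl = 1.5/cos39.1° = 1.933 m; N'_7 = 18·cos39.1° − 0·1.933 = 14.0; c'Δl = 11.60; W sinα = 11.4
Σc'Δl = 103.3 kN/m; ΣN' = 608.4 kN/m; ΣW sinα = 198.6 kN/m
Resisting = 103.3 + 608.4·tan31.8° = 103.3 + 377.2 = 480.5 kN/m
FS = 480.5 / 198.6 = 2.420

FS = 2.42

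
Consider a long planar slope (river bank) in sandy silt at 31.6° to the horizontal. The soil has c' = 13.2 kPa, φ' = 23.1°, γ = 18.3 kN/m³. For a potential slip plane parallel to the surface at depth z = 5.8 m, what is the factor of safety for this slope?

FS = 0.97

For an infinite slope with a slip plane parallel to the surface (no pore pressure): FS = [c' + γz cos²β tanφ'] / [γz sinβ cosβ].
γz = 18.3·5.8 = 106.14 kN/m²
Numerator = 13.2 + 106.14·cos²31.6°·tan23.1° = 13.2 + 106.14·0.7254·0.4265 = 46.042 kPa
Denominator = 106.14·sin31.6°·cos31.6° = 106.14·0.5240·0.8517 = 47.370 kPa
FS = 46.042 / 47.370 = 0.972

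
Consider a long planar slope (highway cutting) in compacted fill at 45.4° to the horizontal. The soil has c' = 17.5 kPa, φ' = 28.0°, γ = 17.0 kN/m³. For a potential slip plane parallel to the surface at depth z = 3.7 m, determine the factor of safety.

For an infinite slope with a slip plane parallel to the surface (no pore pressure): FS = [c' + γz cos²β tanφ'] / [γz sinβ cosβ].
γz = 17.0·3.7 = 62.90 kN/m²
Numerator = 17.5 + 62.90·cos²45.4°·tan28.0° = 17.5 + 62.90·0.4930·0.5317 = 33.989 kPa
Denominator = 62.90·sin45.4°·cos45.4° = 62.90·0.7120·0.7022 = 31.447 kPa
FS = 33.989 / 31.447 = 1.081

FS = 1.08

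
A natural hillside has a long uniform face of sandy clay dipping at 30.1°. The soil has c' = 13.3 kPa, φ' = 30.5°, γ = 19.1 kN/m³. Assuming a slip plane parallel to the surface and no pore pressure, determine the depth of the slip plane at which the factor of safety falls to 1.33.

Setting FS = 1.33 in FS = [c' + γz cos²β tanφ'] / [γz sinβ cosβ] and solving for z:
z = c' / [γ cosβ (FS·sinβ − cosβ·tanφ')]
  = 13.3 / [19.1·cos30.1°·(1.33·sin30.1° − cos30.1°·tan30.5°)]
  = 13.3 / [19.1·0.8652·(1.33·0.5015 − 0.8652·0.5890)]
  = 13.3 / 2.6009 = 5.114 m

z = 5.11 m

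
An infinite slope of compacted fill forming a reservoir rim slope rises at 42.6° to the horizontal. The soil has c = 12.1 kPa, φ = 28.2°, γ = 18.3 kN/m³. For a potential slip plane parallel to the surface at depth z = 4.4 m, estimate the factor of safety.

For an infinite slope with a slip plane parallel to the surface (no pore pressure): FS = [c + γz cos²β tanφ] / [γz sinβ cosβ].
γz = 18.3·4.4 = 80.52 kN/m²
Numerator = 12.1 + 80.52·cos²42.6°·tan28.2° = 12.1 + 80.52·0.5418·0.5362 = 35.494 kPa
Denominator = 80.52·sin42.6°·cos42.6° = 80.52·0.6769·0.7361 = 40.119 kPa
FS = 35.494 / 40.119 = 0.885

FS = 0.88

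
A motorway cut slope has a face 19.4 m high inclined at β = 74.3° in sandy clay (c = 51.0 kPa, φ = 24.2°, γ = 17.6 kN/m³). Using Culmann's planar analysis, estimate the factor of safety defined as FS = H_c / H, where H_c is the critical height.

H_c = (4c/γ) · sinβ cosφ / [1 − cos(β − φ)]
    = (4·51.0/17.6) · sin74.3°·cos24.2° / [1 − cos50.1°]
    = 11.591 · 0.8781 / 0.3586 = 28.39 m
FS = H_c / H = 28.39 / 19.4 = 1.463

FS = 1.46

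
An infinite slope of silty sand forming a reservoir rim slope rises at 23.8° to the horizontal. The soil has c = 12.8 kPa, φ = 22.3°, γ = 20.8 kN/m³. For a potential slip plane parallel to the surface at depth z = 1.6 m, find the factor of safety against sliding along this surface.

FS = 1.97

For an infinite slope with a slip plane parallel to the surface (no pore pressure): FS = [c + γz cos²β tanφ] / [γz sinβ cosβ].
γz = 20.8·1.6 = 33.28 kN/m²
Numerator = 12.8 + 33.28·cos²23.8°·tan22.3° = 12.8 + 33.28·0.8372·0.4101 = 24.226 kPa
Denominator = 33.28·sin23.8°·cos23.8° = 33.28·0.4035·0.9150 = 12.288 kPa
FS = 24.226 / 12.288 = 1.972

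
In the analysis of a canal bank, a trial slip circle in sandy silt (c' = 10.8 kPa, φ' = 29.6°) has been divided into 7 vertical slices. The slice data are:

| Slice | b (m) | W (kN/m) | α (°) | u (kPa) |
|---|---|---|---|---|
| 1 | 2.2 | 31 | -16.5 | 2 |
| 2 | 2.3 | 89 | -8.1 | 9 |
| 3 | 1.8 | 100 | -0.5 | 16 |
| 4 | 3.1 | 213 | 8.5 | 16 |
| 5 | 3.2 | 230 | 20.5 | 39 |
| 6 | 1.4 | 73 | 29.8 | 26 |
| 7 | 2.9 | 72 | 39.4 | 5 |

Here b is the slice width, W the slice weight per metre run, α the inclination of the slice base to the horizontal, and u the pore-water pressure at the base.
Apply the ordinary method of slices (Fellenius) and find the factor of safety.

FS = 2.69

Ordinary method of slices: FS = Σ[c'·Δl_i + (W_i cosα_i − u_i·Δl_i)·tanφ'] / Σ W_i sinα_i, with Δl_i = b_i / cosα_i.
Slice 1: Δl = 2.2/cos(-16.5°) = 2.294 m; N'_1 = 31·cos(-16.5°) − 2·2.294 = 25.1; c'Δl = 24.78; W sinα = -8.8
Slice 2: Δl = 2.3/cos(-8.1°) = 2.323 m; N'_2 = 89·cos(-8.1°) − 9·2.323 = 67.2; c'Δl = 25.09; W sinα = -12.5
Slice 3: Δl = 1.8/cos(-0.5°) = 1.800 m; N'_3 = 100·cos(-0.5°) − 16·1.800 = 71.2; c'Δl = 19.44; W sinα = -0.9
Slice 4: Δl = 3.1/cos8.5° = 3.134 m; N'_4 = 213·cos8.5° − 16·3.134 = 160.5; c'Δl = 33.85; W sinα = 31.5
Slice 5: Δl = 3.2/cos20.5° = 3.416 m; N'_5 = 230·cos20.5° − 39·3.416 = 82.2; c'Δl = 36.90; W sinα = 80.5
Slice 6: Δl = 1.4/cos29.8° = 1.613 m; N'_6 = 73·cos29.8° − 26·1.613 = 21.4; c'Δl = 17.42; W sinα = 36.3
Slice 7: Δl = 2.9/cos39.4° = 3.753 m; N'_7 = 72·cos39.4° − 5·3.753 = 36.9; c'Δl = 40.53; W sinα = 45.7
Σc'Δl = 198.0 kN/m; ΣN' = 464.5 kN/m; ΣW sinα = 171.8 kN/m
Resisting = 198.0 + 464.5·tan29.6° = 198.0 + 263.9 = 461.9 kN/m
FS = 461.9 / 171.8 = 2.689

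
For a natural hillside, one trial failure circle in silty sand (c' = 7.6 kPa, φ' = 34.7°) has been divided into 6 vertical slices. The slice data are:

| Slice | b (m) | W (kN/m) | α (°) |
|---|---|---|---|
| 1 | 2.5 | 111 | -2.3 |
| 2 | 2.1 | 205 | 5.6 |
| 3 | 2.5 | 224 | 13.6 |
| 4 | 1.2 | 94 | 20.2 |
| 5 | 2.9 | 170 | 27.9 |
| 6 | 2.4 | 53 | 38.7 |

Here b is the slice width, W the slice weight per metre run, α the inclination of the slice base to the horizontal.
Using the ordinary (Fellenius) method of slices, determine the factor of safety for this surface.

Ordinary method of slices: FS = Σ[c'·Δl_i + (W_i cosα_i)·tanφ'] / Σ W_i sinα_i, with Δl_i = b_i / cosα_i.
Slice 1: Δl = 2.5/cos(-2.3°) = 2.502 m; N'_1 = 111·cos(-2.3°) = 110.9; c'Δl = 19.02; W sinα = -4.5
Slice 2: Δl = 2.1/cos5.6° = 2.110 m; N'_2 = 205·cos5.6° = 204.0; c'Δl = 16.04; W sinα = 20.0
Slice 3: Δl = 2.5/cos13.6° = 2.572 m; N'_3 = 224·cos13.6° = 217.7; c'Δl = 19.55; W sinα = 52.7
Slice 4: Δl = 1.2/cos20.2° = 1.279 m; N'_4 = 94·cos20.2° = 88.2; c'Δl = 9.72; W sinα = 32.5
Slice 5: Δl = 2.9/cos27.9° = 3.281 m; N'_5 = 170·cos27.9° = 150.2; c'Δl = 24.94; W sinα = 79.5
Slice 6: Δl = 2.4/cos38.7° = 3.075 m; N'_6 = 53·cos38.7° = 41.4; c'Δl = 23.37; W sinα = 33.1
Σc'Δl = 112.6 kN/m; ΣN' = 812.5 kN/m; ΣW sinα = 213.4 kN/m
Resisting = 112.6 + 812.5·tan34.7° = 112.6 + 562.6 = 675.2 kN/m
FS = 675.2 / 213.4 = 3.165

FS = 3.16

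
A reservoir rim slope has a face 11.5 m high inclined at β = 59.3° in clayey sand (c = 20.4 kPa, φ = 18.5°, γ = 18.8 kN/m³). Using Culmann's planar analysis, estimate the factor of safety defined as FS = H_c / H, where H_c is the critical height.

H_c = (4c/γ) · sinβ cosφ / [1 − cos(β − φ)]
    = (4·20.4/18.8) · sin59.3°·cos18.5° / [1 − cos40.8°]
    = 4.340 · 0.8154 / 0.2430 = 14.56 m
FS = H_c / H = 14.56 / 11.5 = 1.266

FS = 1.27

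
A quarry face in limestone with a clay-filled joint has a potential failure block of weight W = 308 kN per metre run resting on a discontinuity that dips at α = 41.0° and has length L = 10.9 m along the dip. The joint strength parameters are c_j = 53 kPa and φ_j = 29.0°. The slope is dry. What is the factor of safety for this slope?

FS = 3.50

Resolving the block weight along and normal to the plane and applying the Mohr–Coulomb strength on the joint:
N' = W cosα = 308·cos41.0° = 232.5 kN/m
Driving force T = W sinα = 308·sin41.0° = 202.1 kN/m
Resisting force R = c_j·L + N'·tanφ_j = 53·10.9 + 232.5·tan29.0° = 577.7 + 128.8 = 706.5 kN/m
FS = R / T = 706.5 / 202.1 = 3.497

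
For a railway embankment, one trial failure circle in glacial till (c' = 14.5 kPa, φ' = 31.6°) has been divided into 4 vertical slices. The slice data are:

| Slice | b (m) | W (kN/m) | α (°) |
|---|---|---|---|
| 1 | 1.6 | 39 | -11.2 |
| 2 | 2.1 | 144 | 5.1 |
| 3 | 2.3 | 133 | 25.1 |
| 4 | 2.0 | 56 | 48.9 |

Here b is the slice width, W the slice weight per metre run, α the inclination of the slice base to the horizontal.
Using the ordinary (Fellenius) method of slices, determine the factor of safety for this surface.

FS = 3.31

Ordinary method of slices: FS = Σ[c'·Δl_i + (W_i cosα_i)·tanφ'] / Σ W_i sinα_i, with Δl_i = b_i / cosα_i.
Slice 1: Δl = 1.6/cos(-11.2°) = 1.631 m; N'_1 = 39·cos(-11.2°) = 38.3; c'Δl = 23.65; W sinα = -7.6
Slice 2: Δl = 2.1/cos5.1° = 2.108 m; N'_2 = 144·cos5.1° = 143.4; c'Δl = 30.57; W sinα = 12.8
Slice 3: Δl = 2.3/cos25.1° = 2.540 m; N'_3 = 133·cos25.1° = 120.4; c'Δl = 36.83; W sinα = 56.4
Slice 4: Δl = 2.0/cos48.9° = 3.042 m; N'_4 = 56·cos48.9° = 36.8; c'Δl = 44.11; W sinα = 42.2
Σc'Δl = 135.2 kN/m; ΣN' = 338.9 kN/m; ΣW sinα = 103.8 kN/m
Resisting = 135.2 + 338.9·tan31.6° = 135.2 + 208.5 = 343.7 kN/m
FS = 343.7 / 103.8 = 3.310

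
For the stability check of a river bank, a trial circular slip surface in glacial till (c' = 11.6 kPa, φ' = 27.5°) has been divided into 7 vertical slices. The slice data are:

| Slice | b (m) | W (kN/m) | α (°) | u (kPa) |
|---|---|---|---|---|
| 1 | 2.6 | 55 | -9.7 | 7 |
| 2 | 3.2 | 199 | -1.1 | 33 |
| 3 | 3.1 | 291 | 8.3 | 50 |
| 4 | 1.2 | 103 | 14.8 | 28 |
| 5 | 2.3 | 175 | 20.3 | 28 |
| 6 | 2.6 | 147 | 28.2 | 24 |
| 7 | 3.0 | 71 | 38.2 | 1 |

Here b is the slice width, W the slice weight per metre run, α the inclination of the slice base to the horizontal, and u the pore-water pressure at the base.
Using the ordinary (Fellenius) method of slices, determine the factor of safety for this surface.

Ordinary method of slices: FS = Σ[c'·Δl_i + (W_i cosα_i − u_i·Δl_i)·tanφ'] / Σ W_i sinα_i, with Δl_i = b_i / cosα_i.
Slice 1: Δl = 2.6/cos(-9.7°) = 2.638 m; N'_1 = 55·cos(-9.7°) − 7·2.638 = 35.7; c'Δl = 30.60; W sinα = -9.3
Slice 2: Δl = 3.2/cos(-1.1°) = 3.201 m; N'_2 = 199·cos(-1.1°) − 33·3.201 = 93.3; c'Δl = 37.13; W sinα = -3.8
Slice 3: Δl = 3.1/cos8.3° = 3.133 m; N'_3 = 291·cos8.3° − 50·3.133 = 131.3; c'Δl = 36.34; W sinα = 42.0
Slice 4: Δl = 1.2/cos14.8° = 1.241 m; N'_4 = 103·cos14.8° − 28·1.241 = 64.8; c'Δl = 14.40; W sinα = 26.3
Slice 5: Δl = 2.3/cos20.3° = 2.452 m; N'_5 = 175·cos20.3° − 28·2.452 = 95.5; c'Δl = 28.45; W sinα = 60.7
Slice 6: Δl = 2.6/cos28.2° = 2.950 m; N'_6 = 147·cos28.2° − 24·2.950 = 58.7; c'Δl = 34.22; W sinα = 69.5
Slice 7: Δl = 3.0/cos38.2° = 3.817 m; N'_7 = 71·cos38.2° − 1·3.817 = 52.0; c'Δl = 44.28; W sinα = 43.9
Σc'Δl = 225.4 kN/m; ΣN' = 531.4 kN/m; ΣW sinα = 229.3 kN/m
Resisting = 225.4 + 531.4·tan27.5° = 225.4 + 276.6 = 502.1 kN/m
FS = 502.1 / 229.3 = 2.189

FS = 2.19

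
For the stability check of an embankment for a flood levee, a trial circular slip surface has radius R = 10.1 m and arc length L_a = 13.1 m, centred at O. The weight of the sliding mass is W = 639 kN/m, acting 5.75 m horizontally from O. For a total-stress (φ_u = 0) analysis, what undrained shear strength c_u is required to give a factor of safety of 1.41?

c_u = 39.2 kPa

FS = c_u·L_a·R / (W·d), so c_u = FS·W·d / (L_a·R).
c_u = 1.41·639·5.75 / (13.10·10.1) = 5180.7 / 132.31 = 39.16 kPa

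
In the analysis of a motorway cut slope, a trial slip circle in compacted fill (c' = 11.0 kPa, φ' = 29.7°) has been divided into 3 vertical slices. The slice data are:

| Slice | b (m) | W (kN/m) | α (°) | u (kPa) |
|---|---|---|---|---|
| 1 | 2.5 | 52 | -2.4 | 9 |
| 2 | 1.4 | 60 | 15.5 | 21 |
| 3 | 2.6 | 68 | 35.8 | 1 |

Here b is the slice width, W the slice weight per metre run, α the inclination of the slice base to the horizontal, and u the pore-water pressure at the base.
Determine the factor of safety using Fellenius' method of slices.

FS = 2.62

Ordinary method of slices: FS = Σ[c'·Δl_i + (W_i cosα_i − u_i·Δl_i)·tanφ'] / Σ W_i sinα_i, with Δl_i = b_i / cosα_i.
Slice 1: Δl = 2.5/cos(-2.4°) = 2.502 m; N'_1 = 52·cos(-2.4°) − 9·2.502 = 29.4; c'Δl = 27.52; W sinα = -2.2
Slice 2: Δl = 1.4/cos15.5° = 1.453 m; N'_2 = 60·cos15.5° − 21·1.453 = 27.3; c'Δl = 15.98; W sinα = 16.0
Slice 3: Δl = 2.6/cos35.8° = 3.206 m; N'_3 = 68·cos35.8° − 1·3.206 = 51.9; c'Δl = 35.26; W sinα = 39.8
Σc'Δl = 78.8 kN/m; ΣN' = 108.7 kN/m; ΣW sinα = 53.6 kN/m
Resisting = 78.8 + 108.7·tan29.7° = 78.8 + 62.0 = 140.8 kN/m
FS = 140.8 / 53.6 = 2.625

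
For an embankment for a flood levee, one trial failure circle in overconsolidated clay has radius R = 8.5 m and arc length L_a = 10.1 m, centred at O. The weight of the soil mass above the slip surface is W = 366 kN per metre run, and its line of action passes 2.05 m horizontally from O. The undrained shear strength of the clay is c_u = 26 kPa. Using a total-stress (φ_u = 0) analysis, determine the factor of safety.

FS = 2.97

Taking moments about the centre O, the resisting moment is provided by the undrained shear strength acting along the arc:
M_R = c_u·L_a·R = 26·10.10·8.5 = 2232.1 kN·m/m
M_D = W·d = 366·2.05 = 750.3 kN·m/m
FS = M_R / M_D = 2232.1 / 750.3 = 2.975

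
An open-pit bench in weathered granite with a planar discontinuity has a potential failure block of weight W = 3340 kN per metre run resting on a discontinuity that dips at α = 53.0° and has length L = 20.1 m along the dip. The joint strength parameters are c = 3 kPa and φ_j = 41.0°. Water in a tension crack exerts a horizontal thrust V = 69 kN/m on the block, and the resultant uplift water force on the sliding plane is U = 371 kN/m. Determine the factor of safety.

Resolving the block weight along and normal to the plane and applying the Mohr–Coulomb strength on the joint:
N' = W cosα − U − V sinα = 3340·cos53.0° − 371 − 69·sin53.0° = 1584.0 kN/m
Driving force T = W sinα + V cosα = 3340·sin53.0° + 69·cos53.0° = 2709.0 kN/m
Resisting force R = c·L + N'·tanφ_j = 3·20.1 + 1584.0·tan41.0° = 60.3 + 1376.9 = 1437.2 kN/m
FS = R / T = 1437.2 / 2709.0 = 0.531

FS = 0.53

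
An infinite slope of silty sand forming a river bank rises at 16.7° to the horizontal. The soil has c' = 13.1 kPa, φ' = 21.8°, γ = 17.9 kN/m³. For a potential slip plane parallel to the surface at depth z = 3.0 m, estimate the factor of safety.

For an infinite slope with a slip plane parallel to the surface (no pore pressure): FS = [c' + γz cos²β tanφ'] / [γz sinβ cosβ].
γz = 17.9·3.0 = 53.70 kN/m²
Numerator = 13.1 + 53.70·cos²16.7°·tan21.8° = 13.1 + 53.70·0.9174·0.4000 = 32.805 kPa
Denominator = 53.70·sin16.7°·cos16.7° = 53.70·0.2874·0.9578 = 14.780 kPa
FS = 32.805 / 14.780 = 2.219

FS = 2.22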